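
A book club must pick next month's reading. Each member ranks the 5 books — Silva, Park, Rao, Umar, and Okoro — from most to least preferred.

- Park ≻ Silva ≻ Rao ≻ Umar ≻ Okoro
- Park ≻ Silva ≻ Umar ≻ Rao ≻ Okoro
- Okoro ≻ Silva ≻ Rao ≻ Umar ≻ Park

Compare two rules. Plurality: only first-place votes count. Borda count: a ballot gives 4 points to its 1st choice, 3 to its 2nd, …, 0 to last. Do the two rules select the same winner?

Plurality first-place counts: Silva 0, Park 2, Rao 0, Umar 0, Okoro 1 → Park.
Borda totals: Silva 9, Park 8, Rao 5, Umar 4, Okoro 4 → Silva.
The two rules disagree: plurality picks Park, Borda picks Silva.

No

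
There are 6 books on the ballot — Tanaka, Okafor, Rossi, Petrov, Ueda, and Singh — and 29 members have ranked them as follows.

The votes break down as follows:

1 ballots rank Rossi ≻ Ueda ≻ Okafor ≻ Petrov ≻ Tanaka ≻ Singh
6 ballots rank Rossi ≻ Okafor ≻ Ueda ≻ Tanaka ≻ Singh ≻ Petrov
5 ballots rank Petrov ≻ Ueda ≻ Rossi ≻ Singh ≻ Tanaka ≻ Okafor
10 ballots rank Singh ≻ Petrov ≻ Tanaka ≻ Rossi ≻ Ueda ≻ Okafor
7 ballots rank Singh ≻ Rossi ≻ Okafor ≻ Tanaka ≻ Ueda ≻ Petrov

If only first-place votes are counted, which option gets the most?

First-place vote totals:
  Tanaka: 0
  Okafor: 0
  Rossi: 7
  Petrov: 5
  Ueda: 0
  Singh: 17
Singh has the most first-place votes.

Singh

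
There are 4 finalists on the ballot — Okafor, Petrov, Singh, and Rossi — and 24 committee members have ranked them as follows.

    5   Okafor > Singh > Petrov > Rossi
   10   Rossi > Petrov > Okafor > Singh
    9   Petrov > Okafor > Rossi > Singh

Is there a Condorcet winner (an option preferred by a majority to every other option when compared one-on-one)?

Yes

Head-to-head results (24 voters total):
Okafor vs Petrov: Petrov wins 19–5.
Okafor vs Singh: Okafor wins 24–0.
Okafor vs Rossi: Okafor wins 14–10.
Petrov vs Singh: Petrov wins 19–5.
Petrov vs Rossi: Petrov wins 14–10.
Singh vs Rossi: Rossi wins 19–5.
Petrov beats each rival — Okafor (19–5), Singh (19–5), Rossi (14–10) — so Petrov is the Condorcet winner.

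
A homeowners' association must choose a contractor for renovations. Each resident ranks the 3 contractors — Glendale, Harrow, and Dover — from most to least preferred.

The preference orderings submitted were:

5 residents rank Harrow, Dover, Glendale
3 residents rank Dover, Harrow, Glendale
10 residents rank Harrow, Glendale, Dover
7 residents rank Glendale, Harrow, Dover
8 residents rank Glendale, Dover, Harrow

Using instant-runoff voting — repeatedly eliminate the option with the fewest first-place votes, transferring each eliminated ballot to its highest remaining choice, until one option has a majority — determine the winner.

Round 1: Glendale 15, Harrow 15, Dover 3. Dover has the fewest and is eliminated.
Round 2: Harrow 18, Glendale 15. Harrow has a majority.

Harrow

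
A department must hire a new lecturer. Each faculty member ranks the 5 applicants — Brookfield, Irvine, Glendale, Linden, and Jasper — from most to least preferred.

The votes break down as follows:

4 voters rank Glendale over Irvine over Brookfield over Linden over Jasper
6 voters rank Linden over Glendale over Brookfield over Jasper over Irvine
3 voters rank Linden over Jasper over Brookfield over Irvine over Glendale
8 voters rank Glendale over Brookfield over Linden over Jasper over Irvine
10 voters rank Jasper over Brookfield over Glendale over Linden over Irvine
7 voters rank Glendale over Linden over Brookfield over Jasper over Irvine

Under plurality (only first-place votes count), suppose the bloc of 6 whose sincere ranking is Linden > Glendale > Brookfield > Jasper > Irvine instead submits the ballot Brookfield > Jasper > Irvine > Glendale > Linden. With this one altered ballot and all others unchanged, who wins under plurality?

Glendale

First-place totals with the altered ballot: Brookfield 6, Irvine 0, Glendale 19, Linden 3, Jasper 10.
The winner is unchanged: still Glendale.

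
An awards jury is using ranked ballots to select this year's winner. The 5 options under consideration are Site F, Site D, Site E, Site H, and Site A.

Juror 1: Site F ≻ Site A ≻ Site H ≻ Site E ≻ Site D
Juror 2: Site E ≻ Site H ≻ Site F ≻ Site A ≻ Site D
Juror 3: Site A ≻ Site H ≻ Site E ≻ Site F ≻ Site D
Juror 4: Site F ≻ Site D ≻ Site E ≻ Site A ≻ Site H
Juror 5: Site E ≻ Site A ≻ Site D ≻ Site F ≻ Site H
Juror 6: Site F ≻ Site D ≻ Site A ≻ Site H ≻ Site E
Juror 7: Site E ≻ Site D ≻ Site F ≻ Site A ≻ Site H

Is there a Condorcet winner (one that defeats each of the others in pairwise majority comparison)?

Head-to-head results (7 voters total):
Site F vs Site D: Site F wins 5–2.
Site F vs Site E: Site E wins 4–3.
Site F vs Site H: Site F wins 5–2.
Site F vs Site A: Site F wins 5–2.
Site D vs Site E: Site E wins 5–2.
Site D vs Site H: Site D wins 4–3.
Site D vs Site A: Site A wins 4–3.
Site E vs Site H: Site E wins 4–3.
Site E vs Site A: Site E wins 4–3.
Site H vs Site A: Site A wins 6–1.
Site E beats each rival — Site F (4–3), Site D (5–2), Site H (4–3), Site A (4–3) — so Site E is the Condorcet winner.

Yes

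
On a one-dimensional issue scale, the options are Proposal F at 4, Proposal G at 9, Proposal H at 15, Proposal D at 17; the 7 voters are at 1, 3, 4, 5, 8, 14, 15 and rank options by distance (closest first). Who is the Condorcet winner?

With single-peaked preferences on a line, the Condorcet winner is the candidate closest to the median voter.
The median voter (position 5) is closest to Proposal F at 4.
Check: Proposal F vs Proposal H — voters closer to Proposal F: 5 of 7.

Proposal F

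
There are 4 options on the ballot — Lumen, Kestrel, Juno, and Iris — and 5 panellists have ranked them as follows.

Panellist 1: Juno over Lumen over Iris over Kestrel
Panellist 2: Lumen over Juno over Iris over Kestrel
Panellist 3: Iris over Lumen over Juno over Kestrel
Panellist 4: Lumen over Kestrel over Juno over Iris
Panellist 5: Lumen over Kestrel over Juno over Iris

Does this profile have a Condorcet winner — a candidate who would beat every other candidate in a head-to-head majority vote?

Head-to-head results (5 voters total):
Lumen vs Kestrel: Lumen wins 5–0.
Lumen vs Juno: Lumen wins 4–1.
Lumen vs Iris: Lumen wins 4–1.
Kestrel vs Juno: Juno wins 3–2.
Kestrel vs Iris: Iris wins 3–2.
Juno vs Iris: Juno wins 4–1.
Lumen beats each rival — Kestrel (5–0), Juno (4–1), Iris (4–1) — so Lumen is the Condorcet winner.

Yes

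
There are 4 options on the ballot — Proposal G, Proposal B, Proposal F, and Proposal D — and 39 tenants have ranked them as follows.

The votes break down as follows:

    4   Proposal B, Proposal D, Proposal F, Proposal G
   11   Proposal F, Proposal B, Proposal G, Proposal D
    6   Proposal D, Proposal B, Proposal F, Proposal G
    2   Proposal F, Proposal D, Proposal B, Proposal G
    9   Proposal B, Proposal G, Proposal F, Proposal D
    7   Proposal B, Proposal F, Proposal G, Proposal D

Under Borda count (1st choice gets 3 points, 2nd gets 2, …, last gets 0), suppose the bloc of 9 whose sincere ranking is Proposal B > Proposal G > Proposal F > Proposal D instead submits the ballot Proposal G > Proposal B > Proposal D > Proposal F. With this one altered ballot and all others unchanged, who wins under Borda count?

Borda totals with the altered ballot: Proposal G 45, Proposal B 87, Proposal F 63, Proposal D 39.
The winner is unchanged: still Proposal B.

Proposal B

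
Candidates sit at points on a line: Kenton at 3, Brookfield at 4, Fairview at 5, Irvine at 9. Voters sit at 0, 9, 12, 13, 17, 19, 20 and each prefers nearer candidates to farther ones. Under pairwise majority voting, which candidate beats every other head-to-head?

With single-peaked preferences on a line, the Condorcet winner is the candidate closest to the median voter.
The median voter (position 13) is closest to Irvine at 9.
Check: Irvine vs Brookfield — voters closer to Irvine: 6 of 7.

Irvine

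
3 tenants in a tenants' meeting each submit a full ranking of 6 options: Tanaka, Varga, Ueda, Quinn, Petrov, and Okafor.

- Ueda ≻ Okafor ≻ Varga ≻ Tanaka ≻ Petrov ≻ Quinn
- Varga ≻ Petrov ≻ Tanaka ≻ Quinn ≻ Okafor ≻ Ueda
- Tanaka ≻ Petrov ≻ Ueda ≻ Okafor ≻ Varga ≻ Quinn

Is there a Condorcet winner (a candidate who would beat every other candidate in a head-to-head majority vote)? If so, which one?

None — there is no Condorcet winner

Head-to-head results (3 voters total):
Tanaka vs Varga: Varga wins 2–1.
Tanaka vs Ueda: Tanaka wins 2–1.
Tanaka vs Quinn: Tanaka wins 3–0.
Tanaka vs Petrov: Tanaka wins 2–1.
Tanaka vs Okafor: Tanaka wins 2–1.
Varga vs Ueda: Ueda wins 2–1.
Varga vs Quinn: Varga wins 3–0.
Varga vs Petrov: Varga wins 2–1.
Varga vs Okafor: Okafor wins 2–1.
Ueda vs Quinn: Ueda wins 2–1.
Ueda vs Petrov: Petrov wins 2–1.
Ueda vs Okafor: Ueda wins 2–1.
Quinn vs Petrov: Petrov wins 3–0.
Quinn vs Okafor: Okafor wins 2–1.
Petrov vs Okafor: Petrov wins 2–1.
No candidate beats all others: Tanaka beats Ueda beats Varga beats Tanaka, a majority cycle.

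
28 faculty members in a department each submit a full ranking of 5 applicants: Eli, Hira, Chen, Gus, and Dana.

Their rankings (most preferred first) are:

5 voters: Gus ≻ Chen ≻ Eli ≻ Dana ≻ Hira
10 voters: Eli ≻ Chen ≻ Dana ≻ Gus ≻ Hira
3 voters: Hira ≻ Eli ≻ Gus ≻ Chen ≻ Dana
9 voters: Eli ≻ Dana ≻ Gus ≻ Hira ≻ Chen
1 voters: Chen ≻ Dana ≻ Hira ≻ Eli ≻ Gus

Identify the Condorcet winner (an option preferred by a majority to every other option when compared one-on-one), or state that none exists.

Head-to-head results (28 voters total):
Eli vs Hira: Eli wins 24–4.
Eli vs Chen: Eli wins 22–6.
Eli vs Gus: Eli wins 23–5.
Eli vs Dana: Eli wins 27–1.
Hira vs Chen: Chen wins 16–12.
Hira vs Gus: Gus wins 24–4.
Hira vs Dana: Dana wins 25–3.
Chen vs Gus: Gus wins 17–11.
Chen vs Dana: Chen wins 19–9.
Gus vs Dana: Dana wins 20–8.
Eli beats each rival — Hira (24–4), Chen (22–6), Gus (23–5), Dana (27–1) — so Eli is the Condorcet winner.

Eli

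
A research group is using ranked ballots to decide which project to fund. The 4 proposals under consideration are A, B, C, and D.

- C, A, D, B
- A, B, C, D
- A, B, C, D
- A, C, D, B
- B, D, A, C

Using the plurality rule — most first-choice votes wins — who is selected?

First-place vote totals:
  A: 3
  B: 1
  C: 1
  D: 0
A has the most first-place votes.

A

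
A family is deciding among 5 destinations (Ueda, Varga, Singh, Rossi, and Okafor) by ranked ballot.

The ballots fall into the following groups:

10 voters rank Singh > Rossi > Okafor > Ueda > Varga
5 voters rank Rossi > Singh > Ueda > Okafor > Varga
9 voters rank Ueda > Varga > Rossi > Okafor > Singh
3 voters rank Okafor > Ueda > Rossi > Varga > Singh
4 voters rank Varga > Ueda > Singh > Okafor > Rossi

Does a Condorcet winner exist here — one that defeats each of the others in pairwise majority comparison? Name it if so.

Head-to-head results (31 voters total):
Ueda vs Varga: Ueda wins 27–4.
Ueda vs Singh: Ueda wins 16–15.
Ueda vs Rossi: Ueda wins 16–15.
Ueda vs Okafor: Ueda wins 18–13.
Varga vs Singh: Varga wins 16–15.
Varga vs Rossi: Rossi wins 18–13.
Varga vs Okafor: Okafor wins 18–13.
Singh vs Rossi: Rossi wins 17–14.
Singh vs Okafor: Singh wins 19–12.
Rossi vs Okafor: Rossi wins 24–7.
Ueda beats each rival — Varga (27–4), Singh (16–15), Rossi (16–15), Okafor (18–13) — so Ueda is the Condorcet winner.

Ueda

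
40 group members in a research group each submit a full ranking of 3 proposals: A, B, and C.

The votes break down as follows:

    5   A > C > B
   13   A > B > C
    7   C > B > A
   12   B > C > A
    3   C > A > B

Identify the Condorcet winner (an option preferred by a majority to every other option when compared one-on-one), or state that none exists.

Head-to-head results (40 voters total):
A vs B: A wins 21–19.
A vs C: C wins 22–18.
B vs C: B wins 25–15.
No candidate beats all others: A beats B beats C beats A, a majority cycle.

None — there is no Condorcet winner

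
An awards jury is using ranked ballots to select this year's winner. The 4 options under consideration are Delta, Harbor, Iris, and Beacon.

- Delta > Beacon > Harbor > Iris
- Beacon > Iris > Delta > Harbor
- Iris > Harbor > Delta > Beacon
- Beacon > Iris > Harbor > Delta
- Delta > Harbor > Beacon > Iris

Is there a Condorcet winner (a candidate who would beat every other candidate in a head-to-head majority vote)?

Head-to-head results (5 voters total):
Delta vs Harbor: Delta wins 3–2.
Delta vs Iris: Iris wins 3–2.
Delta vs Beacon: Delta wins 3–2.
Harbor vs Iris: Iris wins 3–2.
Harbor vs Beacon: Beacon wins 3–2.
Iris vs Beacon: Beacon wins 4–1.
No candidate beats all others: Delta beats Beacon beats Iris beats Delta, a majority cycle.

No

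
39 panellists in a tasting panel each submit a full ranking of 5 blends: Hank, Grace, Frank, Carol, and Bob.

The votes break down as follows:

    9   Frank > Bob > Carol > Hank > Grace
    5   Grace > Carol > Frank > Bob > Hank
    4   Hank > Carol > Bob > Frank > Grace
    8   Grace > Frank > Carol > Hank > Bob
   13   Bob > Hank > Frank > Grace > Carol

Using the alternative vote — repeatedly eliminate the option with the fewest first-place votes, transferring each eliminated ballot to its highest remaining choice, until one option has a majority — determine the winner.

Round 1: Grace 13, Bob 13, Frank 9, Hank 4, Carol 0. Carol has the fewest and is eliminated.
Round 2: Grace 13, Bob 13, Frank 9, Hank 4. Hank has the fewest and is eliminated.
Round 3: Bob 17, Grace 13, Frank 9. Frank has the fewest and is eliminated.
Round 4: Bob 26, Grace 13. Bob has a majority.

Bob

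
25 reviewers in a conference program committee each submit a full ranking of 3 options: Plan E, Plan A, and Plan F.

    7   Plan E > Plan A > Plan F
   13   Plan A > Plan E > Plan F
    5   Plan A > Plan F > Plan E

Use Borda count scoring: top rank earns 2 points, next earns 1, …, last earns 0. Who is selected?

Plan A

Borda scores:
  Plan E: 7·2 + 13·1 + 5·0 = 27
  Plan A: 7·1 + 13·2 + 5·2 = 43
  Plan F: 7·0 + 13·0 + 5·1 = 5
Plan A has the highest total.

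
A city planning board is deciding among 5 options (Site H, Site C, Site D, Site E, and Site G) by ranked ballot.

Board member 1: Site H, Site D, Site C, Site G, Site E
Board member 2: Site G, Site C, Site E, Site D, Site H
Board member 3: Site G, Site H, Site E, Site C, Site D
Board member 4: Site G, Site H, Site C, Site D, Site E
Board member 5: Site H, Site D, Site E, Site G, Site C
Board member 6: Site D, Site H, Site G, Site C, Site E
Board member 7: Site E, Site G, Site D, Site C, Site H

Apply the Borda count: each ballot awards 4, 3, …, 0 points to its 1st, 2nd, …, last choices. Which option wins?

Borda scores:
  Site H: 4 + 0 + 3 + 3 + 4 + 3 + 0 = 17
  Site C: 2 + 3 + 1 + 2 + 0 + 1 + 1 = 10
  Site D: 3 + 1 + 0 + 1 + 3 + 4 + 2 = 14
  Site E: 0 + 2 + 2 + 0 + 2 + 0 + 4 = 10
  Site G: 1 + 4 + 4 + 4 + 1 + 2 + 3 = 19
Site G has the highest total.

Site G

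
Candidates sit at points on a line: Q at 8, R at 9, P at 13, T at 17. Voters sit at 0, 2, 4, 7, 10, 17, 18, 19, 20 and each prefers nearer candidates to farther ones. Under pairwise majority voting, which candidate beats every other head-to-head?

With single-peaked preferences on a line, the Condorcet winner is the candidate closest to the median voter.
The median voter (position 10) is closest to R at 9.
Check: R vs P — voters closer to R: 5 of 9.

R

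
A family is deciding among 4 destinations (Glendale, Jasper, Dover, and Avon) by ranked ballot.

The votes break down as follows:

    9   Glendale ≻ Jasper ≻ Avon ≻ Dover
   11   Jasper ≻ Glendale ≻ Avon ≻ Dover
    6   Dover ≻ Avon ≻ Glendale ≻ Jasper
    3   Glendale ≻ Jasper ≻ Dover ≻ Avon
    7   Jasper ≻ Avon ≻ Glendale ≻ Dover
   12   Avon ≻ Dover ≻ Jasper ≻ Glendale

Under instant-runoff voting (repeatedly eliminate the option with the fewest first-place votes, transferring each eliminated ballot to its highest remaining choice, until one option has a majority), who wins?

Round 1: Jasper 18, Glendale 12, Avon 12, Dover 6. Dover has the fewest and is eliminated.
Round 2: Jasper 18, Avon 18, Glendale 12. Glendale has the fewest and is eliminated.
Round 3: Jasper 30, Avon 18. Jasper has a majority.

Jasper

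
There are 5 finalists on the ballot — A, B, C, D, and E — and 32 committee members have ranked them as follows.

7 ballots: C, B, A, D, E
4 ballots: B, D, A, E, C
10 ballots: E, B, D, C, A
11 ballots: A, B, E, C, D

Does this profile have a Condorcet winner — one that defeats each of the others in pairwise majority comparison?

Yes

Head-to-head results (32 voters total):
A vs B: B wins 21–11.
A vs C: C wins 17–15.
A vs D: A wins 18–14.
A vs E: A wins 22–10.
B vs C: B wins 25–7.
B vs D: B wins 32–0.
B vs E: B wins 22–10.
C vs D: C wins 18–14.
C vs E: E wins 25–7.
D vs E: E wins 21–11.
B beats each rival — A (21–11), C (25–7), D (32–0), E (22–10) — so B is the Condorcet winner.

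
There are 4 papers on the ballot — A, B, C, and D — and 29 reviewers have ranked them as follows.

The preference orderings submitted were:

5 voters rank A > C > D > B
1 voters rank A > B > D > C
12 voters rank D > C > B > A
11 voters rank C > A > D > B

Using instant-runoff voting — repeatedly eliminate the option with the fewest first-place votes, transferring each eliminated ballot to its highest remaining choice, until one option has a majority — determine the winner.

C

Round 1: D 12, C 11, A 6, B 0. B has the fewest and is eliminated.
Round 2: D 12, C 11, A 6. A has the fewest and is eliminated.
Round 3: C 16, D 13. C has a majority.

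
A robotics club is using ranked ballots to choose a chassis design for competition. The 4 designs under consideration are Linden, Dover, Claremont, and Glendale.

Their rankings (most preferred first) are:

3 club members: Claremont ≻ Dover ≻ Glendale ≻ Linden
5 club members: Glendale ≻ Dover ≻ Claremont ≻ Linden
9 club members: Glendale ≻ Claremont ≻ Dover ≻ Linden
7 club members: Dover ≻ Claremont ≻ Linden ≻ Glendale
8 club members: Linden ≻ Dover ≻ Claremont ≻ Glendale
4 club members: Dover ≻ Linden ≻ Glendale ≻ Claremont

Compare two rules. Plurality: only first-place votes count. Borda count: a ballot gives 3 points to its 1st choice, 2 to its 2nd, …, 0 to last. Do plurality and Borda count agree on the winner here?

No

Plurality first-place counts: Linden 8, Dover 11, Claremont 3, Glendale 14 → Glendale.
Borda totals: Linden 39, Dover 74, Claremont 54, Glendale 49 → Dover.
The two rules disagree: plurality picks Glendale, Borda picks Dover.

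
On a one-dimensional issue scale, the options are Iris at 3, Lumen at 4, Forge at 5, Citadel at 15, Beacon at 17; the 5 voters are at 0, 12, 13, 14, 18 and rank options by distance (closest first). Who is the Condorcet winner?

Citadel

With single-peaked preferences on a line, the Condorcet winner is the candidate closest to the median voter.
The median voter (position 13) is closest to Citadel at 15.
Check: Citadel vs Beacon — voters closer to Citadel: 4 of 5.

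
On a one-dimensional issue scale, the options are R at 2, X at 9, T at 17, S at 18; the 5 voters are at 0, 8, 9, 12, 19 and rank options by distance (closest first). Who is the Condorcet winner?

With single-peaked preferences on a line, the Condorcet winner is the candidate closest to the median voter.
The median voter (position 9) is closest to X at 9.
Check: X vs R — voters closer to X: 4 of 5.

X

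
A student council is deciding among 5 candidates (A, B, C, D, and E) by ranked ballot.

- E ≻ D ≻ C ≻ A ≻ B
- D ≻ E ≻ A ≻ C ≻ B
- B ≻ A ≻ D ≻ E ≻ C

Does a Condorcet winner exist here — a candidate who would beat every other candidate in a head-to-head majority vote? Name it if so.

Head-to-head results (3 voters total):
A vs B: A wins 2–1.
A vs C: A wins 2–1.
A vs D: D wins 2–1.
A vs E: E wins 2–1.
B vs C: C wins 2–1.
B vs D: D wins 2–1.
B vs E: E wins 2–1.
C vs D: D wins 3–0.
C vs E: E wins 3–0.
D vs E: D wins 2–1.
D beats each rival — A (2–1), B (2–1), C (3–0), E (2–1) — so D is the Condorcet winner.

D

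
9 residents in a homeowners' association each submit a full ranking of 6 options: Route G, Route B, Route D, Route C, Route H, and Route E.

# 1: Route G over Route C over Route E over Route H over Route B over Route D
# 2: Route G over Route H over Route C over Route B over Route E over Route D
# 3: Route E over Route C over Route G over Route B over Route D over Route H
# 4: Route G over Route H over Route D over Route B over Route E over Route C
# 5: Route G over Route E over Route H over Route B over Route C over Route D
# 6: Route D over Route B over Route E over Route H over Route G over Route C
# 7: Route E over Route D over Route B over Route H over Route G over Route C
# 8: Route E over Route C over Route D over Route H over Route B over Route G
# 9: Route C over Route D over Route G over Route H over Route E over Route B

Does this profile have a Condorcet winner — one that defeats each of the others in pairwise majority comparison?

Head-to-head results (9 voters total):
Route G vs Route B: Route G wins 6–3.
Route G vs Route D: Route G wins 5–4.
Route G vs Route C: Route G wins 6–3.
Route G vs Route H: Route G wins 6–3.
Route G vs Route E: Route G wins 5–4.
Route B vs Route D: Route D wins 5–4.
Route B vs Route C: Route C wins 5–4.
Route B vs Route H: Route H wins 6–3.
Route B vs Route E: Route E wins 6–3.
Route D vs Route C: Route C wins 6–3.
Route D vs Route H: Route D wins 5–4.
Route D vs Route E: Route E wins 6–3.
Route C vs Route H: Route H wins 5–4.
Route C vs Route E: Route E wins 6–3.
Route H vs Route E: Route E wins 6–3.
Route G beats each rival — Route B (6–3), Route D (5–4), Route C (6–3), Route H (6–3), Route E (5–4) — so Route G is the Condorcet winner.

Yes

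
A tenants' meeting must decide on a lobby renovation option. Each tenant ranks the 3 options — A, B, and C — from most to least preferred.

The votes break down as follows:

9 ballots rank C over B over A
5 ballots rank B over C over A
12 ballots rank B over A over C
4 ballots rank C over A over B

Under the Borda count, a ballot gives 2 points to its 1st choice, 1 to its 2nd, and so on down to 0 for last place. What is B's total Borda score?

Borda scores:
  A: 9·0 + 5·0 + 12·1 + 4·1 = 16
  B: 9·1 + 5·2 + 12·2 + 4·0 = 43
  C: 9·2 + 5·1 + 12·0 + 4·2 = 31

43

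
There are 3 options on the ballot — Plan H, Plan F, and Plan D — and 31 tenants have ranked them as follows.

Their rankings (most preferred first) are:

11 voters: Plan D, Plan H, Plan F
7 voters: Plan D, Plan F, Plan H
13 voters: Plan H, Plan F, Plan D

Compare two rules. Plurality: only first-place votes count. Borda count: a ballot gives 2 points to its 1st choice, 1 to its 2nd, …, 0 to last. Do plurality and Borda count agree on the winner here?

Plurality first-place counts: Plan H 13, Plan F 0, Plan D 18 → Plan D.
Borda totals: Plan H 37, Plan F 20, Plan D 36 → Plan H.
The two rules disagree: plurality picks Plan D, Borda picks Plan H.

No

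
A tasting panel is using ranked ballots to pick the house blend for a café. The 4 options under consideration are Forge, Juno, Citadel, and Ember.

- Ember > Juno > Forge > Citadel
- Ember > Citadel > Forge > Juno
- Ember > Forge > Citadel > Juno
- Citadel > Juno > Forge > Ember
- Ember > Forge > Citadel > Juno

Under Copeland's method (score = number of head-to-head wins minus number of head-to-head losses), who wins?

Ember

Pairwise results:
  Forge vs Juno: Forge wins 3–2.
  Forge vs Citadel: Forge wins 3–2.
  Forge vs Ember: Ember wins 4–1.
  Juno vs Citadel: Citadel wins 4–1.
  Juno vs Ember: Ember wins 4–1.
  Citadel vs Ember: Ember wins 4–1.
Copeland scores (wins − losses):
  Forge: 2 − 1 = 1
  Juno: 0 − 3 = -3
  Citadel: 1 − 2 = -1
  Ember: 3 − 0 = 3
Ember has the best Copeland score.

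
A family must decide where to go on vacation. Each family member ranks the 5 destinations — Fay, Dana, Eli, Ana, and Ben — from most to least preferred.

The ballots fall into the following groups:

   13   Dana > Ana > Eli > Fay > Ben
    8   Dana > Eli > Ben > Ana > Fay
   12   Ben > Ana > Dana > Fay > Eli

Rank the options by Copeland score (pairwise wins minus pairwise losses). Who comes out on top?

Pairwise results:
  Fay vs Dana: Dana wins 33–0.
  Fay vs Eli: Eli wins 21–12.
  Fay vs Ana: Ana wins 33–0.
  Fay vs Ben: Ben wins 20–13.
  Dana vs Eli: Dana wins 33–0.
  Dana vs Ana: Dana wins 21–12.
  Dana vs Ben: Dana wins 21–12.
  Eli vs Ana: Ana wins 25–8.
  Eli vs Ben: Eli wins 21–12.
  Ana vs Ben: Ben wins 20–13.
Copeland scores (wins − losses):
  Fay: 0 − 4 = -4
  Dana: 4 − 0 = 4
  Eli: 2 − 2 = 0
  Ana: 2 − 2 = 0
  Ben: 2 − 2 = 0
Dana has the best Copeland score.

Dana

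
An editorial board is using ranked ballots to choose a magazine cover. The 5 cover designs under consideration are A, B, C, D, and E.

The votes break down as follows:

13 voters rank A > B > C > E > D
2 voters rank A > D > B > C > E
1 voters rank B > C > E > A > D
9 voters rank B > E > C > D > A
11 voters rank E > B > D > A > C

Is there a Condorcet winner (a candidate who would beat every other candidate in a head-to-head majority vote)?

Yes

Head-to-head results (36 voters total):
A vs B: B wins 21–15.
A vs C: A wins 26–10.
A vs D: D wins 20–16.
A vs E: E wins 21–15.
B vs C: B wins 36–0.
B vs D: B wins 34–2.
B vs E: B wins 25–11.
C vs D: C wins 23–13.
C vs E: E wins 20–16.
D vs E: E wins 34–2.
B beats each rival — A (21–15), C (36–0), D (34–2), E (25–11) — so B is the Condorcet winner.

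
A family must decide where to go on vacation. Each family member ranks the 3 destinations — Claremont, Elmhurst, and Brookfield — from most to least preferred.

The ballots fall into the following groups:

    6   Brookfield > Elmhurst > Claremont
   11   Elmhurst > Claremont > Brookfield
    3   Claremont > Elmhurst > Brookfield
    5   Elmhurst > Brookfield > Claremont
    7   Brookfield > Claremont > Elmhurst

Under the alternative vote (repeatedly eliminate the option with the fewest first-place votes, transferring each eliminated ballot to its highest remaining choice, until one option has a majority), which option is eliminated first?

Round 1: Elmhurst 16, Brookfield 13, Claremont 3. Claremont has the fewest and is eliminated.
Round 2: Elmhurst 19, Brookfield 13. Elmhurst has a majority.

Claremont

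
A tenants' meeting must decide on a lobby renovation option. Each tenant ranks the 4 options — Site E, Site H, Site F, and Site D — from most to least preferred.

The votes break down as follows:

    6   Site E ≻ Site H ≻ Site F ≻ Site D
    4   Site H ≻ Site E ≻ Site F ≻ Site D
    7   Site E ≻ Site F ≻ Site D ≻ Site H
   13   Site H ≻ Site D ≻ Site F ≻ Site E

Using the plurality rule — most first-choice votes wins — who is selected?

First-place vote totals:
  Site E: 13
  Site H: 17
  Site F: 0
  Site D: 0
Site H has the most first-place votes.

Site H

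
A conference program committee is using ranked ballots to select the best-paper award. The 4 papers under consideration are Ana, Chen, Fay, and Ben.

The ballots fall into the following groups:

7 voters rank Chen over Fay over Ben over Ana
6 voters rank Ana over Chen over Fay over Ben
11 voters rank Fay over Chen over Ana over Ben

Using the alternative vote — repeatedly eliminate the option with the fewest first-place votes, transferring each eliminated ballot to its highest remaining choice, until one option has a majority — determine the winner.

Round 1: Fay 11, Chen 7, Ana 6, Ben 0. Ben has the fewest and is eliminated.
Round 2: Fay 11, Chen 7, Ana 6. Ana has the fewest and is eliminated.
Round 3: Chen 13, Fay 11. Chen has a majority.

Chen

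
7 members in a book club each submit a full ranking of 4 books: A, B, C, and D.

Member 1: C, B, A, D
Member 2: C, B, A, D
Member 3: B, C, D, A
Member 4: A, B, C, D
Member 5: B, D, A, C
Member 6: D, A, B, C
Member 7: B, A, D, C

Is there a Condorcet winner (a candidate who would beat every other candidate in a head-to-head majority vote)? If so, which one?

B

Head-to-head results (7 voters total):
A vs B: B wins 5–2.
A vs C: A wins 4–3.
A vs D: A wins 4–3.
B vs C: B wins 5–2.
B vs D: B wins 6–1.
C vs D: C wins 4–3.
B beats each rival — A (5–2), C (5–2), D (6–1) — so B is the Condorcet winner.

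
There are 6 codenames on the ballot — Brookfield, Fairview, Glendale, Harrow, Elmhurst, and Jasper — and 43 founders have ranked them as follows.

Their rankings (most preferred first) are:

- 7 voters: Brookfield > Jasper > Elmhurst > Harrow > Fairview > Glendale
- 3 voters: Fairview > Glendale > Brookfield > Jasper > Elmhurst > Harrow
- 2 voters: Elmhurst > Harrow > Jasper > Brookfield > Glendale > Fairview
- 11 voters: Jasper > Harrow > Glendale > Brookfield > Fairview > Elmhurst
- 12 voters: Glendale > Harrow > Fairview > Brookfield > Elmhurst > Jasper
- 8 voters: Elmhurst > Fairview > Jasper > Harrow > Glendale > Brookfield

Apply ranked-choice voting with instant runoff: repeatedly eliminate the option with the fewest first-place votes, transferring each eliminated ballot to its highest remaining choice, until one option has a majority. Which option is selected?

Jasper

Round 1: Glendale 12, Jasper 11, Elmhurst 10, Brookfield 7, Fairview 3, Harrow 0. Harrow has the fewest and is eliminated.
Round 2: Glendale 12, Jasper 11, Elmhurst 10, Brookfield 7, Fairview 3. Fairview has the fewest and is eliminated.
Round 3: Glendale 15, Jasper 11, Elmhurst 10, Brookfield 7. Brookfield has the fewest and is eliminated.
Round 4: Jasper 18, Glendale 15, Elmhurst 10. Elmhurst has the fewest and is eliminated.
Round 5: Jasper 28, Glendale 15. Jasper has a majority.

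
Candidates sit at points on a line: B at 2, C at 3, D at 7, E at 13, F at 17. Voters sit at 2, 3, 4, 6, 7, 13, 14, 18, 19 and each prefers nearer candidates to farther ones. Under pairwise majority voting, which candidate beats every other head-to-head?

With single-peaked preferences on a line, the Condorcet winner is the candidate closest to the median voter.
The median voter (position 7) is closest to D at 7.
Check: D vs F — voters closer to D: 5 of 9.

D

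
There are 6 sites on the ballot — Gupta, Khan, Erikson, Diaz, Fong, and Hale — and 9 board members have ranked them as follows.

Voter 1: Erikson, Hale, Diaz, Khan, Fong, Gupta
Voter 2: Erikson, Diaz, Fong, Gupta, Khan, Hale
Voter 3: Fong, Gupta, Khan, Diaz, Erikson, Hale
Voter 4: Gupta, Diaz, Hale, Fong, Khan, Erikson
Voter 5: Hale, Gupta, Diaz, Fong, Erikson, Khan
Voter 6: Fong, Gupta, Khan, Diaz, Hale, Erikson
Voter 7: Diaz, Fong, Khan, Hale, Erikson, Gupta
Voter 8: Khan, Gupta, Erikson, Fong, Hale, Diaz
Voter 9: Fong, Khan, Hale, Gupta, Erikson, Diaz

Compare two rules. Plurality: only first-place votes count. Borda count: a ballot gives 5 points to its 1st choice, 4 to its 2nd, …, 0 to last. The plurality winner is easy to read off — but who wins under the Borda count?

Plurality first-place counts: Gupta 1, Khan 1, Erikson 2, Diaz 1, Fong 3, Hale 1 → Fong.
Borda totals: Gupta 25, Khan 22, Erikson 17, Diaz 23, Fong 29, Hale 19 → Fong.

Fong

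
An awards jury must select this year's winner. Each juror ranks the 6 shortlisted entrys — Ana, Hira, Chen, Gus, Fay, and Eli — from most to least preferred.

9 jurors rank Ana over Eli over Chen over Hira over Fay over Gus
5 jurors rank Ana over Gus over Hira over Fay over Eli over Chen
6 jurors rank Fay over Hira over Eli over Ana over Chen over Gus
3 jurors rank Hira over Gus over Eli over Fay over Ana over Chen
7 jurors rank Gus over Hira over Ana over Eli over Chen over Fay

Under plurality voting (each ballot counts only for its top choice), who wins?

First-place vote totals:
  Ana: 14
  Hira: 3
  Chen: 0
  Gus: 7
  Fay: 6
  Eli: 0
Ana has the most first-place votes.

Ana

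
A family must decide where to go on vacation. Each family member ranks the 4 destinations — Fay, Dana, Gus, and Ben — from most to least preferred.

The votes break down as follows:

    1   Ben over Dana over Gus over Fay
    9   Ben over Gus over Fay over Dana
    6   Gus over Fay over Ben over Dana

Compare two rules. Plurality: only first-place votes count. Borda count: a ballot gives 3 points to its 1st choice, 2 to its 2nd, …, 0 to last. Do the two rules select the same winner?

Plurality first-place counts: Fay 0, Dana 0, Gus 6, Ben 10 → Ben.
Borda totals: Fay 21, Dana 2, Gus 37, Ben 36 → Gus.
The two rules disagree: plurality picks Ben, Borda picks Gus.

No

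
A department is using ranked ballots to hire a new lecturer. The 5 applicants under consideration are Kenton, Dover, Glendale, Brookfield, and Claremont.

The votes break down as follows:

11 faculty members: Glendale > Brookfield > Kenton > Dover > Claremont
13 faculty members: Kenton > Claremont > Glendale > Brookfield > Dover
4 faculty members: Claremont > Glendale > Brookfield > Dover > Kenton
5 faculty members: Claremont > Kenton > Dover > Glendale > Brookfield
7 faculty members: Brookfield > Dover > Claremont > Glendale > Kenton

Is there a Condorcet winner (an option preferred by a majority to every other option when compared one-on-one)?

No

Head-to-head results (40 voters total):
Kenton vs Dover: Kenton wins 29–11.
Kenton vs Glendale: Glendale wins 22–18.
Kenton vs Brookfield: Brookfield wins 22–18.
Kenton vs Claremont: Kenton wins 24–16.
Dover vs Glendale: Glendale wins 28–12.
Dover vs Brookfield: Brookfield wins 35–5.
Dover vs Claremont: Claremont wins 22–18.
Glendale vs Brookfield: Glendale wins 33–7.
Glendale vs Claremont: Claremont wins 29–11.
Brookfield vs Claremont: Claremont wins 22–18.
No candidate beats all others: Kenton beats Claremont beats Glendale beats Kenton, a majority cycle.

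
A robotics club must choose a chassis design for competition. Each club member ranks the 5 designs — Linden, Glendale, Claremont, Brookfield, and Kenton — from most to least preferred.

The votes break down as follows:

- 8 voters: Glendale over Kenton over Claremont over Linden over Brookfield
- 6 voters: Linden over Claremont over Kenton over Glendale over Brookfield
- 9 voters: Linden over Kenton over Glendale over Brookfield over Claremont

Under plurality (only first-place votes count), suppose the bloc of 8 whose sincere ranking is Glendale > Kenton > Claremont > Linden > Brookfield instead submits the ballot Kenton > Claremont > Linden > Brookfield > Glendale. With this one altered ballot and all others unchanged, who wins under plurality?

Linden

First-place totals with the altered ballot: Linden 15, Glendale 0, Claremont 0, Brookfield 0, Kenton 8.
The winner is unchanged: still Linden.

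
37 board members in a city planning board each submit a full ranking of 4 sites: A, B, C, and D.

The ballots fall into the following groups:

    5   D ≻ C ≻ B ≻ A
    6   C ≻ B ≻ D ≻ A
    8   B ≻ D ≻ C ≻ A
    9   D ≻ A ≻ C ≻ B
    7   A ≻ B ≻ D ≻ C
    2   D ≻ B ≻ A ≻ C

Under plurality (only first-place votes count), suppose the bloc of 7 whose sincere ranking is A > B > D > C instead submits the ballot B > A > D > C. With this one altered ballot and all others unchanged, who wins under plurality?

D

First-place totals with the altered ballot: A 0, B 15, C 6, D 16.
The winner is unchanged: still D.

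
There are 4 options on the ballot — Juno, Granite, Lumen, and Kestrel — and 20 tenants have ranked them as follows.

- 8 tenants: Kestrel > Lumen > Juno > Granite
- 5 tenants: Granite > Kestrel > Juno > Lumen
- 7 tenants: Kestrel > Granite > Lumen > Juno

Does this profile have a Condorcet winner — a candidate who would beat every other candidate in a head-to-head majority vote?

Head-to-head results (20 voters total):
Juno vs Granite: Granite wins 12–8.
Juno vs Lumen: Lumen wins 15–5.
Juno vs Kestrel: Kestrel wins 20–0.
Granite vs Lumen: Granite wins 12–8.
Granite vs Kestrel: Kestrel wins 15–5.
Lumen vs Kestrel: Kestrel wins 20–0.
Kestrel beats each rival — Juno (20–0), Granite (15–5), Lumen (20–0) — so Kestrel is the Condorcet winner.

Yes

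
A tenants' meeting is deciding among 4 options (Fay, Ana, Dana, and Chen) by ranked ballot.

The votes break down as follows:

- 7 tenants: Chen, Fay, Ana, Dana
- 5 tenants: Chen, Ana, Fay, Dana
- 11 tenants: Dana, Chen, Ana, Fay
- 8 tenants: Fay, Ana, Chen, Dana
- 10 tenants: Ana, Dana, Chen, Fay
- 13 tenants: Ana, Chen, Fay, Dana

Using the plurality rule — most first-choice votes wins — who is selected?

First-place vote totals:
  Fay: 8
  Ana: 23
  Dana: 11
  Chen: 12
Ana has the most first-place votes.

Ana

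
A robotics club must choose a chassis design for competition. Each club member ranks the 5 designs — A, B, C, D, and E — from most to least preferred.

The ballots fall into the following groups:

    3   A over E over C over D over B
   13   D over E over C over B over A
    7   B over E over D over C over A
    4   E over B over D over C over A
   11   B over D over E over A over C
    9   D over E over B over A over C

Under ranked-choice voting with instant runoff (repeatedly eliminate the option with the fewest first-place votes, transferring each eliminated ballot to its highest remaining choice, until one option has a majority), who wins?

D

Round 1: D 22, B 18, E 4, A 3, C 0. C has the fewest and is eliminated.
Round 2: D 22, B 18, E 4, A 3. A has the fewest and is eliminated.
Round 3: D 22, B 18, E 7. E has the fewest and is eliminated.
Round 4: D 25, B 22. D has a majority.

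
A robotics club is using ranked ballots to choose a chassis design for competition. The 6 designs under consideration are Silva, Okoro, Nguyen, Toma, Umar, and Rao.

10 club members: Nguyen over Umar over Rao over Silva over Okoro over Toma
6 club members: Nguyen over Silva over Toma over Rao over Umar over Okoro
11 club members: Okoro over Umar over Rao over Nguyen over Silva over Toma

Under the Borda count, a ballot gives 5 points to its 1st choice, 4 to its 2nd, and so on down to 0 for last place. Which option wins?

Borda scores:
  Silva: 10·2 + 6·4 + 11·1 = 55
  Okoro: 10·1 + 6·0 + 11·5 = 65
  Nguyen: 10·5 + 6·5 + 11·2 = 102
  Toma: 10·0 + 6·3 + 11·0 = 18
  Umar: 10·4 + 6·1 + 11·4 = 90
  Rao: 10·3 + 6·2 + 11·3 = 75
Nguyen has the highest total.

Nguyen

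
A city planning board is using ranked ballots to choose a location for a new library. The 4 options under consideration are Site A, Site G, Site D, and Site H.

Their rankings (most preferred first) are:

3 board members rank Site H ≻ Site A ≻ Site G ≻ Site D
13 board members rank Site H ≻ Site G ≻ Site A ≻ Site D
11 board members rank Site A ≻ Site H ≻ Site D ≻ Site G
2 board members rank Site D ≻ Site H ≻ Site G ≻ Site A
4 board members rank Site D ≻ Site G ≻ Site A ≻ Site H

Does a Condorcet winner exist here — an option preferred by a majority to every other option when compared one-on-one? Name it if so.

Site H

Head-to-head results (33 voters total):
Site A vs Site G: Site G wins 19–14.
Site A vs Site D: Site A wins 27–6.
Site A vs Site H: Site H wins 18–15.
Site G vs Site D: Site D wins 17–16.
Site G vs Site H: Site H wins 29–4.
Site D vs Site H: Site H wins 27–6.
Site H beats each rival — Site A (18–15), Site G (29–4), Site D (27–6) — so Site H is the Condorcet winner.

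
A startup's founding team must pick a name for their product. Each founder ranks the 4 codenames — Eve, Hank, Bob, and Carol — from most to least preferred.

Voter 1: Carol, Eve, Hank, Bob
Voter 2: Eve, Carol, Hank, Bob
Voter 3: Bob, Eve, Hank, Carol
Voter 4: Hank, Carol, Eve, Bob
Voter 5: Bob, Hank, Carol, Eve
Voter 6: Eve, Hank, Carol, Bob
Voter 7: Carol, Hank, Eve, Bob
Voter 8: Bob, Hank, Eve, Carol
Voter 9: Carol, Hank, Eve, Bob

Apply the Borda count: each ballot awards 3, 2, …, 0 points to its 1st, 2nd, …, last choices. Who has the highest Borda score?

Hank

Borda scores:
  Eve: 2 + 3 + 2 + 1 + 0 + 3 + 1 + 1 + 1 = 14
  Hank: 1 + 1 + 1 + 3 + 2 + 2 + 2 + 2 + 2 = 16
  Bob: 0 + 0 + 3 + 0 + 3 + 0 + 0 + 3 + 0 = 9
  Carol: 3 + 2 + 0 + 2 + 1 + 1 + 3 + 0 + 3 = 15
Hank has the highest total.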